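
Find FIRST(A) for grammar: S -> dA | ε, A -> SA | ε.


Per alternative of A: FIRST(SA) = {d, ε}; FIRST(ε) = {ε}
FIRST(A) = {d, ε}


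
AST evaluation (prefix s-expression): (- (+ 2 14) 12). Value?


Evaluate inner: (+ 2 14) = 16
Evaluate root: (- 16 12) = 4
Result: 4


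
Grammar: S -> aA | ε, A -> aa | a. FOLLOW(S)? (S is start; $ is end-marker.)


$ ∈ FOLLOW(S). For each A -> αBβ: add FIRST(β)\{ε} to FOLLOW(B); if β nullable, add FOLLOW(A).
FOLLOW(S) = {$}


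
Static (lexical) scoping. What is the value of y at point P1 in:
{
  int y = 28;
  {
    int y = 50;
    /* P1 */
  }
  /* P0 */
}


y declared in the same block as P1
y = 50


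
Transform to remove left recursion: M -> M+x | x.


Left-recursive alternatives: M+x; non-recursive: x
Introduce M': M -> xM', M' -> +xM' | ε


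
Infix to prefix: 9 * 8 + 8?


left-to-right (same/higher precedence on left): tree is (+ (* 9 8) 8)
Prefix: + * 9 8 8


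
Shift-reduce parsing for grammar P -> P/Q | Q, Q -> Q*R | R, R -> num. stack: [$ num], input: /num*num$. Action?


'num' on top is the handle for R -> num
Action: reduce (R -> num)


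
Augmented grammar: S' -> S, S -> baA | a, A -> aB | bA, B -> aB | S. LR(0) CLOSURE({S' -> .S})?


Start: S' -> .S
For each item with dot before a nonterminal B, add B -> .γ for every B-production
Closure: [S' -> .S, S -> .baA, S -> .a]


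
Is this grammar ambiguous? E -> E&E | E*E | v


'v&v*v' has two parse trees (no precedence encoded between & and *)
Ambiguous


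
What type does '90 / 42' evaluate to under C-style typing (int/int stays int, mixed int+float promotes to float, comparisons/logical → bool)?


Operand types: int / int
Rule: mixed int/float promotes to float; int/int stays int
Result type: int


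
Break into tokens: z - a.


Scan left to right, longest-match per lexeme
Tokens: ID(z), OP(-), ID(a)


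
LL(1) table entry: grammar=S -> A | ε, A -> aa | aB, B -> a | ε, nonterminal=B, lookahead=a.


For [B, a]: 'a' ∈ FIRST(a)
Entry: B -> a


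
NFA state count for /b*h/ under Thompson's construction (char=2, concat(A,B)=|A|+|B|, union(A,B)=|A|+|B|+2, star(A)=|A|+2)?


Syntax tree has 2 char leaf(s), 0 union(s), 1 star(s)
chars contribute 2×2 = 4; each union adds +2; each star adds +2
Total: 4 + 0 + 2 = 6 states


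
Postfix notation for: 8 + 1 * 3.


* has higher precedence, evaluate 1*3 first
Postfix: 8 1 3 * +


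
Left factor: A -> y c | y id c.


Common prefix: 'y'
Factored: A -> y A', A' -> c | id c


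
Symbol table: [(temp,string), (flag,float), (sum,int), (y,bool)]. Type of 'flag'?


Lookup 'flag' → type float


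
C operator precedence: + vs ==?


'+' is additive (level 9); '==' is equality (level 6)
Higher level binds tighter
'+' has higher precedence than '=='


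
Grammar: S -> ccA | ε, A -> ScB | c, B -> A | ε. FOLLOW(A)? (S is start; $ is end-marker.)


$ ∈ FOLLOW(S). For each A -> αBβ: add FIRST(β)\{ε} to FOLLOW(B); if β nullable, add FOLLOW(A).
FOLLOW(A) = {$, c}


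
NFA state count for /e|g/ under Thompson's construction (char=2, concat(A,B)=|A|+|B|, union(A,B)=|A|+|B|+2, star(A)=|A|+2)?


Syntax tree has 2 char leaf(s), 1 union(s), 0 star(s)
chars contribute 2×2 = 4; each union adds +2; each star adds +2
Total: 4 + 2 + 0 = 6 states


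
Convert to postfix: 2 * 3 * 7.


Left to right (same or higher precedence on left)
Postfix: 2 3 * 7 *


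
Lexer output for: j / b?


Scan left to right, longest-match per lexeme
Tokens: ID(j), OP(/), ID(b)


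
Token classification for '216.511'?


Pattern: digits with a decimal point
Type: FLOAT_LITERAL


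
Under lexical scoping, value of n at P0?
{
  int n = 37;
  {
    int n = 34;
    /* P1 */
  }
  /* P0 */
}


n declared in the same block as P0
n = 37


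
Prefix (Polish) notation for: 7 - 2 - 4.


left-to-right (same/higher precedence on left): tree is (- (- 7 2) 4)
Prefix: - - 7 2 4


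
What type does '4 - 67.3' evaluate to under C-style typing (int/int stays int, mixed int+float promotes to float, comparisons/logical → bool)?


Operand types: int - float
Rule: mixed int/float promotes to float; int/int stays int
Result type: float


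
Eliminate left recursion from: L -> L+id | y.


Left-recursive alternatives: L+id; non-recursive: y
Introduce L': L -> yL', L' -> +idL' | ε


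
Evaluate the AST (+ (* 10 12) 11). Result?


Evaluate inner: (* 10 12) = 120
Evaluate root: (+ 120 11) = 131
Result: 131


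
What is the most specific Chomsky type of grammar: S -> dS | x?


Right-linear: every RHS is a terminal or a terminal followed by one nonterminal
Classification: Type 3 (Regular)


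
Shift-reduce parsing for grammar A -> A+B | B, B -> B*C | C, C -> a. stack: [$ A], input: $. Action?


start symbol A on stack, input exhausted
Action: accept


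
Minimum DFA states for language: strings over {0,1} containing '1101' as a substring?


KMP-style automaton: 4 progress states + 1 absorbing accept = 5
Minimal DFA: 5 states


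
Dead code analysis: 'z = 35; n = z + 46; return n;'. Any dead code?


z is read by n's definition; n is returned
No dead code


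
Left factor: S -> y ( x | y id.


Common prefix: 'y'
Factored: S -> y S', S' -> ( x | id


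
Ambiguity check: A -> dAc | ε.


balanced d^n…c^n: each string has a unique parse
Unambiguous


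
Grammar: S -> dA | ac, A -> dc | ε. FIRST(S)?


Per alternative of S: FIRST(dA) = {d}; FIRST(ac) = {a}
FIRST(S) = {a, d}


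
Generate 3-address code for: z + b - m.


Break into single-operator statements:
t1 = z + b
t2 = t1 - m


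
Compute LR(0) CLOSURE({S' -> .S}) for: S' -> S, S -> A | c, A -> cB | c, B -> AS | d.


Start: S' -> .S
For each item with dot before a nonterminal B, add B -> .γ for every B-production
Closure: [S' -> .S, S -> .A, S -> .c, A -> .cB, A -> .c]


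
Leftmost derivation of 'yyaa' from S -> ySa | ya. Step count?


Derivation: S => ySa => yyaa
Steps: 2


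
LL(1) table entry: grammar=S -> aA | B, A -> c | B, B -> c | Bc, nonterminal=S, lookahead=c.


For [S, c]: 'c' ∈ FIRST(B)
Entry: S -> B


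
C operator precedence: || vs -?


'-' is additive (level 9); '||' is logical OR (level 1)
Higher level binds tighter
'-' has higher precedence than '||'


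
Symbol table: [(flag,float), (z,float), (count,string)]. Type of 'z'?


Lookup 'z' → type float


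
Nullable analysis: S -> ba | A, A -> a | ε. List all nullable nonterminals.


A nonterminal is nullable iff some alternative derives ε (directly, or every symbol in it is nullable)
Nullable: {A, S}


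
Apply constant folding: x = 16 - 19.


16 - 19 = -3 at compile time
Optimized: x = -3


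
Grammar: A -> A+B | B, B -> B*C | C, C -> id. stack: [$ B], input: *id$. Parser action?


shift '*' to continue B -> B*C
Action: shift


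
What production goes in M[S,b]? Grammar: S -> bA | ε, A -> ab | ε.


For [S, b]: 'b' ∈ FIRST(bA)
Entry: S -> bA


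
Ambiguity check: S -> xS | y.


right-linear, alternatives start with distinct terminals 'x' vs 'y': unique leftmost derivation
Unambiguous


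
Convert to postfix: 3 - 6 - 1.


Left to right (same or higher precedence on left)
Postfix: 3 6 - 1 -


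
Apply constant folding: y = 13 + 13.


13 + 13 = 26 at compile time
Optimized: y = 26


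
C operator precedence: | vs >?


'>' is relational (level 7); '|' is bitwise OR (level 3)
Higher level binds tighter
'>' has higher precedence than '|'


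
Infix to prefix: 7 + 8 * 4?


'*' binds tighter: tree is (+ 7 (* 8 4))
Prefix: + 7 * 8 4


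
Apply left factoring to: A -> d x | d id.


Common prefix: 'd'
Factored: A -> d A', A' -> x | id


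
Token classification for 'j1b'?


Pattern: letter/underscore followed by alphanumerics, not a keyword
Type: IDENTIFIER


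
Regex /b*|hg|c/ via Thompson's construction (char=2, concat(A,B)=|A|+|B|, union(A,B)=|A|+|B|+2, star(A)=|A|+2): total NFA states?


Syntax tree has 4 char leaf(s), 2 union(s), 1 star(s)
chars contribute 4×2 = 8; each union adds +2; each star adds +2
Total: 8 + 4 + 2 = 14 states


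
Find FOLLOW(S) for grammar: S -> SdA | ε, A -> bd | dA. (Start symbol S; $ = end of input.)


$ ∈ FOLLOW(S). For each A -> αBβ: add FIRST(β)\{ε} to FOLLOW(B); if β nullable, add FOLLOW(A).
FOLLOW(S) = {$, d}


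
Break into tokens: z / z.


Scan left to right, longest-match per lexeme
Tokens: ID(z), OP(/), ID(z)


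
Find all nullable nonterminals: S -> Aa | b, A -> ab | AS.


A nonterminal is nullable iff some alternative derives ε (directly, or every symbol in it is nullable)
Nullable: {}


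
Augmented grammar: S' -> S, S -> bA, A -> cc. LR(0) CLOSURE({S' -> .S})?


Start: S' -> .S
For each item with dot before a nonterminal B, add B -> .γ for every B-production
Closure: [S' -> .S, S -> .bA]


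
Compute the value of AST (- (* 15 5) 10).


Evaluate inner: (* 15 5) = 75
Evaluate root: (- 75 10) = 65
Result: 65


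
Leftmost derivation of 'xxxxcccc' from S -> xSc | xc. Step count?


Derivation: S => xSc => xxScc => xxxSccc => xxxxcccc
Steps: 4


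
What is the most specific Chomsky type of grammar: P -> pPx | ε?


Single nonterminal LHS, but p^n x^n is not regular
Classification: Type 2 (Context-Free)


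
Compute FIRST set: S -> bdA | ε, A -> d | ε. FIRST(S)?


Per alternative of S: FIRST(bdA) = {b}; FIRST(ε) = {ε}
FIRST(S) = {b, ε}


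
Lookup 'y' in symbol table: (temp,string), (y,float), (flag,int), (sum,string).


Lookup 'y' → type float


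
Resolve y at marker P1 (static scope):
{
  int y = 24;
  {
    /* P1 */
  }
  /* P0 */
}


P1's block does not declare y; resolves to the enclosing declaration at depth 0
y = 24


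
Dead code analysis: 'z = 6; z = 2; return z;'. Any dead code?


first assignment to z is overwritten before any read
Dead: 'z = 6'


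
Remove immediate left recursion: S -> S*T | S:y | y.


Left-recursive alternatives: S*T, S:y; non-recursive: y
Introduce S': S -> yS', S' -> *TS' | :yS' | ε


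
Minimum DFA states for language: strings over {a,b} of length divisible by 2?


Track length mod 2: states 0..1, accept at 0
Minimal DFA: 2 states


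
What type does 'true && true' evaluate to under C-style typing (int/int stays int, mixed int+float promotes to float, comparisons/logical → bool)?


Operand types: bool && bool
Rule: logical operators take bool operands and yield bool
Result type: bool


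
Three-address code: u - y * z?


Break into single-operator statements:
t1 = y * z
t2 = u - t1


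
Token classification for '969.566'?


Pattern: digits with a decimal point
Type: FLOAT_LITERAL


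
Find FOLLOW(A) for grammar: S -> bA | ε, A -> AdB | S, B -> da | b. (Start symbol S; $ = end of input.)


$ ∈ FOLLOW(S). For each A -> αBβ: add FIRST(β)\{ε} to FOLLOW(B); if β nullable, add FOLLOW(A).
FOLLOW(A) = {$, d}


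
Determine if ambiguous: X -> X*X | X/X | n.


'n*n/n' has two parse trees (no precedence encoded between * and /)
Ambiguous


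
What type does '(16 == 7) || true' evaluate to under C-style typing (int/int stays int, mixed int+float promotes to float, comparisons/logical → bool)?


Operand types: bool || bool
Rule: logical operators take bool operands and yield bool
Result type: bool


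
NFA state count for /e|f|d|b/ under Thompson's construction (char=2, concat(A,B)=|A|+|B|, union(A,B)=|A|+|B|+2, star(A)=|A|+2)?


Syntax tree has 4 char leaf(s), 3 union(s), 0 star(s)
chars contribute 4×2 = 8; each union adds +2; each star adds +2
Total: 8 + 6 + 0 = 14 states


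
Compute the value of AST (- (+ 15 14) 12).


Evaluate inner: (+ 15 14) = 29
Evaluate root: (- 29 12) = 17
Result: 17


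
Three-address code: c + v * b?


Break into single-operator statements:
t1 = v * b
t2 = c + t1


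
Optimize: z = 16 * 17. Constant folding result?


16 * 17 = 272 at compile time
Optimized: z = 272


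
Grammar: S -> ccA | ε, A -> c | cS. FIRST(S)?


Per alternative of S: FIRST(ccA) = {c}; FIRST(ε) = {ε}
FIRST(S) = {c, ε}


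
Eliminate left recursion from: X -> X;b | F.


Left-recursive alternatives: X;b; non-recursive: F
Introduce X': X -> FX', X' -> ;bX' | ε


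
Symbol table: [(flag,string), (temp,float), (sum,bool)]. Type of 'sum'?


Lookup 'sum' → type bool


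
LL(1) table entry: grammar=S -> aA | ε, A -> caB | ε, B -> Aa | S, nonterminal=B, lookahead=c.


For [B, c]: 'c' ∈ FIRST(Aa)
Entry: B -> Aa


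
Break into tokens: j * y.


Scan left to right, longest-match per lexeme
Tokens: ID(j), OP(*), ID(y)


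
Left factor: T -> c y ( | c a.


Common prefix: 'c'
Factored: T -> c T', T' -> y ( | a


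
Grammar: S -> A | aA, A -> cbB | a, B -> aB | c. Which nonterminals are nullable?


A nonterminal is nullable iff some alternative derives ε (directly, or every symbol in it is nullable)
Nullable: {}


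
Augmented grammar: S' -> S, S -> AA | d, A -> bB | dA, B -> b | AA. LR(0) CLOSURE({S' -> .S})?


Start: S' -> .S
For each item with dot before a nonterminal B, add B -> .γ for every B-production
Closure: [S' -> .S, S -> .AA, S -> .d, A -> .bB, A -> .dA]


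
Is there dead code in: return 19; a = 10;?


statement follows a return and is unreachable
Dead: 'a = 10'


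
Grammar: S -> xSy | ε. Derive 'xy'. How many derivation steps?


Derivation: S => xSy => xy
Steps: 2


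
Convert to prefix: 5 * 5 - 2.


left-to-right (same/higher precedence on left): tree is (- (* 5 5) 2)
Prefix: - * 5 5 2


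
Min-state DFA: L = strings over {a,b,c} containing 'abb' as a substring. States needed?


KMP-style automaton: 3 progress states + 1 absorbing accept = 4
Minimal DFA: 4 states


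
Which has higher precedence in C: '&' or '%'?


'%' is multiplicative (level 10); '&' is bitwise AND (level 5)
Higher level binds tighter
'%' has higher precedence than '&'


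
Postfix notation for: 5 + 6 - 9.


Left to right (same or higher precedence on left)
Postfix: 5 6 + 9 -


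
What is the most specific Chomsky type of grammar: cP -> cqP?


LHS has context (more than one symbol) and |LHS| ≤ |RHS|
Classification: Type 1 (Context-Sensitive)


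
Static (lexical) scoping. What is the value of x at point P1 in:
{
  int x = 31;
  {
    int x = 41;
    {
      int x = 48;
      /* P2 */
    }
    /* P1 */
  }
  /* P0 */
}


x declared in the same block as P1
x = 41


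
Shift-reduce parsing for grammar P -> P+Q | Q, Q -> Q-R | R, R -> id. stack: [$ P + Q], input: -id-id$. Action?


'-' can extend Q; shift to build Q -> Q-R
Action: shift


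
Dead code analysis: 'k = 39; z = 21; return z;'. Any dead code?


k is assigned but never read
Dead: 'k = 39'


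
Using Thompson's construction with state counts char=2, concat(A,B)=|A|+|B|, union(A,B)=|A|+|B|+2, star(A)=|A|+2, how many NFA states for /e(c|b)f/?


Syntax tree has 4 char leaf(s), 1 union(s), 0 star(s)
chars contribute 4×2 = 8; each union adds +2; each star adds +2
Total: 8 + 2 + 0 = 10 states


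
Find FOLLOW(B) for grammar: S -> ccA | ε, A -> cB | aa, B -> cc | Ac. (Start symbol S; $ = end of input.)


$ ∈ FOLLOW(S). For each A -> αBβ: add FIRST(β)\{ε} to FOLLOW(B); if β nullable, add FOLLOW(A).
FOLLOW(B) = {$, c}


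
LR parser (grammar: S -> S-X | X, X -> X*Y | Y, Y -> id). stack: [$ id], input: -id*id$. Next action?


'id' on top is the handle for Y -> id
Action: reduce (Y -> id)


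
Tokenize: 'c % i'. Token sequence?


Scan left to right, longest-match per lexeme
Tokens: ID(c), OP(%), ID(i)


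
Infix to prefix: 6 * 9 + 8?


left-to-right (same/higher precedence on left): tree is (+ (* 6 9) 8)
Prefix: + * 6 9 8


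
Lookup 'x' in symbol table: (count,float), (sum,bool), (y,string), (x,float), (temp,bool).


Lookup 'x' → type float


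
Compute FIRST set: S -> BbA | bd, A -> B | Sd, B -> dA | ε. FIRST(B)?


Per alternative of B: FIRST(dA) = {d}; FIRST(ε) = {ε}
FIRST(B) = {d, ε}


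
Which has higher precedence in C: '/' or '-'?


'/' is multiplicative (level 10); '-' is additive (level 9)
Higher level binds tighter
'/' has higher precedence than '-'


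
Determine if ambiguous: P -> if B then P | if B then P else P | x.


dangling else: 'if B then if B then x else x' parses two ways
Ambiguous


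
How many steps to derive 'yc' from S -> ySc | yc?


Derivation: S => yc
Steps: 1


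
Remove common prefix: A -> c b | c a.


Common prefix: 'c'
Factored: A -> c A', A' -> b | a


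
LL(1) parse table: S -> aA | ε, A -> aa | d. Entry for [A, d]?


For [A, d]: 'd' ∈ FIRST(d)
Entry: A -> d


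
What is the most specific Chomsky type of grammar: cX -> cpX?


LHS has context (more than one symbol) and |LHS| ≤ |RHS|
Classification: Type 1 (Context-Sensitive)


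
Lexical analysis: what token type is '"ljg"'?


Pattern: double-quoted sequence
Type: STRING_LITERAL


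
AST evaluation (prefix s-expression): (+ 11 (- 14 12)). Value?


Evaluate inner: (- 14 12) = 2
Evaluate root: (+ 11 2) = 13
Result: 13


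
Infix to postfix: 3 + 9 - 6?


Left to right (same or higher precedence on left)
Postfix: 3 9 + 6 -


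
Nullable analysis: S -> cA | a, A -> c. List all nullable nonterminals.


A nonterminal is nullable iff some alternative derives ε (directly, or every symbol in it is nullable)
Nullable: {}


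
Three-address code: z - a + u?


Break into single-operator statements:
t1 = z - a
t2 = t1 + u


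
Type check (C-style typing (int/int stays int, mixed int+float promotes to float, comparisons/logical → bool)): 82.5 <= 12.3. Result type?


Operand types: float <= float
Rule: comparison yields bool
Result type: bool


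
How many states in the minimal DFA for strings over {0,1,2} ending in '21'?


Track the longest suffix of input matching a prefix of '21': 3 classes (prefixes of length 0..2)
Minimal DFA: 3 states


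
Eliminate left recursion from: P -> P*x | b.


Left-recursive alternatives: P*x; non-recursive: b
Introduce P': P -> bP', P' -> *xP' | ε


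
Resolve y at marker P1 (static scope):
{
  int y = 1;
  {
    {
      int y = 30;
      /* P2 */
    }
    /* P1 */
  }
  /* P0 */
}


P1's block does not declare y; resolves to the enclosing declaration at depth 0
y = 1


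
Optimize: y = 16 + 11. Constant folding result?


16 + 11 = 27 at compile time
Optimized: y = 27


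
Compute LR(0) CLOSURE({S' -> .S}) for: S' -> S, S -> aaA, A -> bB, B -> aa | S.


Start: S' -> .S
For each item with dot before a nonterminal B, add B -> .γ for every B-production
Closure: [S' -> .S, S -> .aaA]


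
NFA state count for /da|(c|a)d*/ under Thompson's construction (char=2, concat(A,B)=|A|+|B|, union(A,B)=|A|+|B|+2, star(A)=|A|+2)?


Syntax tree has 5 char leaf(s), 2 union(s), 1 star(s)
chars contribute 5×2 = 10; each union adds +2; each star adds +2
Total: 10 + 4 + 2 = 16 states


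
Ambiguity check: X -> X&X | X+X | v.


'v&v+v' has two parse trees (no precedence encoded between & and +)
Ambiguous


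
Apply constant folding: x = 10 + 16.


10 + 16 = 26 at compile time
Optimized: x = 26


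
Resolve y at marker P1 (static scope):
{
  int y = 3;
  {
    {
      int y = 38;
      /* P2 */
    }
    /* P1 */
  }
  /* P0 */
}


P1's block does not declare y; resolves to the enclosing declaration at depth 0
y = 3


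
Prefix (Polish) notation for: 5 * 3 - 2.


left-to-right (same/higher precedence on left): tree is (- (* 5 3) 2)
Prefix: - * 5 3 2


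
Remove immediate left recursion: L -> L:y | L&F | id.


Left-recursive alternatives: L:y, L&F; non-recursive: id
Introduce L': L -> idL', L' -> :yL' | &FL' | ε


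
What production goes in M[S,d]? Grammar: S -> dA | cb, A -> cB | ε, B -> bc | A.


For [S, d]: 'd' ∈ FIRST(dA)
Entry: S -> dA


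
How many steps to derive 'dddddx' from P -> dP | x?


Derivation: P => dP => ddP => dddP => ddddP => dddddP => dddddx
Steps: 6


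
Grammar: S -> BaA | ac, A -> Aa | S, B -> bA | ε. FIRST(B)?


Per alternative of B: FIRST(bA) = {b}; FIRST(ε) = {ε}
FIRST(B) = {b, ε}


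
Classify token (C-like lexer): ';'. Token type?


Pattern: delimiter/punctuation
Type: PUNCTUATION


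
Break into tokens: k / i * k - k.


Scan left to right, longest-match per lexeme
Tokens: ID(k), OP(/), ID(i), OP(*), ID(k), OP(-), ID(k)


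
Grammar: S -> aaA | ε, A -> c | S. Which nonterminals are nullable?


A nonterminal is nullable iff some alternative derives ε (directly, or every symbol in it is nullable)
Nullable: {A, S}


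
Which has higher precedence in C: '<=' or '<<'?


'<<' is shift (level 8); '<=' is relational (level 7)
Higher level binds tighter
'<<' has higher precedence than '<='


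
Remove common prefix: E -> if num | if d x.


Common prefix: 'if'
Factored: E -> if E', E' -> num | d x


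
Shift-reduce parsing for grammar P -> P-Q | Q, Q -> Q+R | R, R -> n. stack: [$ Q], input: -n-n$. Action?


lookahead ∉ {+} so Q won't extend; reduce P -> Q
Action: reduce (P -> Q)


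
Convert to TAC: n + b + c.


Break into single-operator statements:
t1 = n + b
t2 = t1 + c


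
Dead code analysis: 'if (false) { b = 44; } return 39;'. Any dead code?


condition is constant false, so the whole block is unreachable
Dead: 'if (false) { b = 44; }'


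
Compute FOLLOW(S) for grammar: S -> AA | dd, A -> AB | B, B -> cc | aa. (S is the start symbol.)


$ ∈ FOLLOW(S). For each A -> αBβ: add FIRST(β)\{ε} to FOLLOW(B); if β nullable, add FOLLOW(A).
FOLLOW(S) = {$}


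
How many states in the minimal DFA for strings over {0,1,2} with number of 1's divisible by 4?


Track (count of 1) mod 4: states 0..3, accept at 0
Minimal DFA: 4 states


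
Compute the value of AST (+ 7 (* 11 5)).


Evaluate inner: (* 11 5) = 55
Evaluate root: (+ 7 55) = 62
Result: 62


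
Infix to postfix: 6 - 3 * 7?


* has higher precedence, evaluate 3*7 first
Postfix: 6 3 7 * -


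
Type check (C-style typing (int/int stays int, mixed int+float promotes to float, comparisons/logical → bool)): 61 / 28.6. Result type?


Operand types: int / float
Rule: mixed int/float promotes to float; int/int stays int
Result type: float


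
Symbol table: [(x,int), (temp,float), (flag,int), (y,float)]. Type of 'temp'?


Lookup 'temp' → type float


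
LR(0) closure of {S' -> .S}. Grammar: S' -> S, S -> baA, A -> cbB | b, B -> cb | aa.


Start: S' -> .S
For each item with dot before a nonterminal B, add B -> .γ for every B-production
Closure: [S' -> .S, S -> .baA]


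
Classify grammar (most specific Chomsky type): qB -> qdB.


LHS has context (more than one symbol) and |LHS| ≤ |RHS|
Classification: Type 1 (Context-Sensitive)


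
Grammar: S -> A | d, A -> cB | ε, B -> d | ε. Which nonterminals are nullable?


A nonterminal is nullable iff some alternative derives ε (directly, or every symbol in it is nullable)
Nullable: {A, B, S}


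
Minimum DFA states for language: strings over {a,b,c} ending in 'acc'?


Track the longest suffix of input matching a prefix of 'acc': 4 classes (prefixes of length 0..3)
Minimal DFA: 4 states


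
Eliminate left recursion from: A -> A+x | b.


Left-recursive alternatives: A+x; non-recursive: b
Introduce A': A -> bA', A' -> +xA' | ε


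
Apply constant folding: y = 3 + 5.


3 + 5 = 8 at compile time
Optimized: y = 8


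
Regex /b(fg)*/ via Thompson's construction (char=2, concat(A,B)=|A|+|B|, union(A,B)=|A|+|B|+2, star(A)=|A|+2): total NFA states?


Syntax tree has 3 char leaf(s), 0 union(s), 1 star(s)
chars contribute 3×2 = 6; each union adds +2; each star adds +2
Total: 6 + 0 + 2 = 8 states


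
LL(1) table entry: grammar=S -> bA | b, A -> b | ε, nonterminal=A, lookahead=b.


For [A, b]: 'b' ∈ FIRST(b)
Entry: A -> b


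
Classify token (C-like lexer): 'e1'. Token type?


Pattern: letter/underscore followed by alphanumerics, not a keyword
Type: IDENTIFIER


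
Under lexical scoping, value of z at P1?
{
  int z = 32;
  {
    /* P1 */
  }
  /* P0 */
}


P1's block does not declare z; resolves to the enclosing declaration at depth 0
z = 32


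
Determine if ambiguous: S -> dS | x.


right-linear, alternatives start with distinct terminals 'd' vs 'x': unique leftmost derivation
Unambiguous


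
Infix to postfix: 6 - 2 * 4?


* has higher precedence, evaluate 2*4 first
Postfix: 6 2 4 * -


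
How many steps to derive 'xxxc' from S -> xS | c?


Derivation: S => xS => xxS => xxxS => xxxc
Steps: 4


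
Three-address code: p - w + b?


Break into single-operator statements:
t1 = p - w
t2 = t1 + b


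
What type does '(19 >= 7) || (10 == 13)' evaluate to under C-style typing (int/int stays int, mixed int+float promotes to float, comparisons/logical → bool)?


Operand types: bool || bool
Rule: logical operators take bool operands and yield bool
Result type: bool


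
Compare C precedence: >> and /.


'/' is multiplicative (level 10); '>>' is shift (level 8)
Higher level binds tighter
'/' has higher precedence than '>>'


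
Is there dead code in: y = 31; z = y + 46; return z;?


y is read by z's definition; z is returned
No dead code


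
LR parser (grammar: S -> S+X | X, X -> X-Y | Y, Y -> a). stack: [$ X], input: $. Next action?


lookahead ∉ {-} so X won't extend; reduce S -> X
Action: reduce (S -> X)


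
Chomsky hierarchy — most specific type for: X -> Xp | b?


Left-linear: every RHS is a terminal or one nonterminal followed by a terminal
Classification: Type 3 (Regular)


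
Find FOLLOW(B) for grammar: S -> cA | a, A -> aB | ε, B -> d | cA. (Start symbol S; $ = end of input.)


$ ∈ FOLLOW(S). For each A -> αBβ: add FIRST(β)\{ε} to FOLLOW(B); if β nullable, add FOLLOW(A).
FOLLOW(B) = {$}


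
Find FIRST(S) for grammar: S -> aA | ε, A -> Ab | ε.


Per alternative of S: FIRST(aA) = {a}; FIRST(ε) = {ε}
FIRST(S) = {a, ε}


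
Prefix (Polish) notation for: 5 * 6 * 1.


left-to-right (same/higher precedence on left): tree is (* (* 5 6) 1)
Prefix: * * 5 6 1


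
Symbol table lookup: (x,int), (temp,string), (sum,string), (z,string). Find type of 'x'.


Lookup 'x' → type int


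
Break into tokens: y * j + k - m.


Scan left to right, longest-match per lexeme
Tokens: ID(y), OP(*), ID(j), OP(+), ID(k), OP(-), ID(m)


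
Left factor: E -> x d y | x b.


Common prefix: 'x'
Factored: E -> x E', E' -> d y | b


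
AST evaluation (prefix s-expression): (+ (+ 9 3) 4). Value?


Evaluate inner: (+ 9 3) = 12
Evaluate root: (+ 12 4) = 16
Result: 16


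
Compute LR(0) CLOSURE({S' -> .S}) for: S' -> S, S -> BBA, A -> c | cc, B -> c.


Start: S' -> .S
For each item with dot before a nonterminal B, add B -> .γ for every B-production
Closure: [S' -> .S, S -> .BBA, B -> .c]


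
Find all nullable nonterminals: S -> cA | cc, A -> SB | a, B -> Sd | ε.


A nonterminal is nullable iff some alternative derives ε (directly, or every symbol in it is nullable)
Nullable: {B}


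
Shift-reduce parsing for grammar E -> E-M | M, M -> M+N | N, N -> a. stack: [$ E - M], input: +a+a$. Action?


'+' can extend M; shift to build M -> M+N
Action: shift


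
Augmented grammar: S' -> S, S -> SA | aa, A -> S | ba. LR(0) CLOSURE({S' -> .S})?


Start: S' -> .S
For each item with dot before a nonterminal B, add B -> .γ for every B-production
Closure: [S' -> .S, S -> .SA, S -> .aa]


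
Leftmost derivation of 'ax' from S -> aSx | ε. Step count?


Derivation: S => aSx => ax
Steps: 2


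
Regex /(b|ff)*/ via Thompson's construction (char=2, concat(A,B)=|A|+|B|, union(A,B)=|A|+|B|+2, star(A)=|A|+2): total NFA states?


Syntax tree has 3 char leaf(s), 1 union(s), 1 star(s)
chars contribute 3×2 = 6; each union adds +2; each star adds +2
Total: 6 + 2 + 2 = 10 states


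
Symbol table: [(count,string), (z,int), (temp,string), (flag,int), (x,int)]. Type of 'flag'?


Lookup 'flag' → type int


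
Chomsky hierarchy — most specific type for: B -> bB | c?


Right-linear: every RHS is a terminal or a terminal followed by one nonterminal
Classification: Type 3 (Regular)


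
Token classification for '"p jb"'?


Pattern: double-quoted sequence
Type: STRING_LITERAL


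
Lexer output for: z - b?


Scan left to right, longest-match per lexeme
Tokens: ID(z), OP(-), ID(b)


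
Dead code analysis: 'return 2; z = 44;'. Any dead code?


statement follows a return and is unreachable
Dead: 'z = 44'


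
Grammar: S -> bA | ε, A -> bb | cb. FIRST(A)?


Per alternative of A: FIRST(bb) = {b}; FIRST(cb) = {c}
FIRST(A) = {b, c}


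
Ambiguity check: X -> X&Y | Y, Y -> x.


precedence layered via separate nonterminal Y: deterministic
Unambiguous


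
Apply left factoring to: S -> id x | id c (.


Common prefix: 'id'
Factored: S -> id S', S' -> x | c (


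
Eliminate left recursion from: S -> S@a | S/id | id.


Left-recursive alternatives: S@a, S/id; non-recursive: id
Introduce S': S -> idS', S' -> @aS' | /idS' | ε


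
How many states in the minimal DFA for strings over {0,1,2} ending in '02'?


Track the longest suffix of input matching a prefix of '02': 3 classes (prefixes of length 0..2)
Minimal DFA: 3 states


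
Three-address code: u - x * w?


Break into single-operator statements:
t1 = x * w
t2 = u - t1


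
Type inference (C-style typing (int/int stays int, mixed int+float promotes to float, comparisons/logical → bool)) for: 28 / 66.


Operand types: int / int
Rule: mixed int/float promotes to float; int/int stays int
Result type: int


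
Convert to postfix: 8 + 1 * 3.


* has higher precedence, evaluate 1*3 first
Postfix: 8 1 3 * +


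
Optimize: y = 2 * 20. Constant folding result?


2 * 20 = 40 at compile time
Optimized: y = 40


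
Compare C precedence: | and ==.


'==' is equality (level 6); '|' is bitwise OR (level 3)
Higher level binds tighter
'==' has higher precedence than '|'


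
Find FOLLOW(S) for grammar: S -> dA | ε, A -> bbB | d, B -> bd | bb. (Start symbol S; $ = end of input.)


$ ∈ FOLLOW(S). For each A -> αBβ: add FIRST(β)\{ε} to FOLLOW(B); if β nullable, add FOLLOW(A).
FOLLOW(S) = {$}


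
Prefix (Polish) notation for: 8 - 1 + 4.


left-to-right (same/higher precedence on left): tree is (+ (- 8 1) 4)
Prefix: + - 8 1 4


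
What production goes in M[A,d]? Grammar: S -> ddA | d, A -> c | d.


For [A, d]: 'd' ∈ FIRST(d)
Entry: A -> d


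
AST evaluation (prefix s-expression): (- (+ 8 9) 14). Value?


Evaluate inner: (+ 8 9) = 17
Evaluate root: (- 17 14) = 3
Result: 3


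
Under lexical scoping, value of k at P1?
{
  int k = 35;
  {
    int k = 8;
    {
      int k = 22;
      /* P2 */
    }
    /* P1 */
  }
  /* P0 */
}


k declared in the same block as P1
k = 8


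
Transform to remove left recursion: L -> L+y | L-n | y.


Left-recursive alternatives: L+y, L-n; non-recursive: y
Introduce L': L -> yL', L' -> +yL' | -nL' | ε


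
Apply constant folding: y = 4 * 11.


4 * 11 = 44 at compile time
Optimized: y = 44


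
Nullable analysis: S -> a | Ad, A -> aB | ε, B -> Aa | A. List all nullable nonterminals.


A nonterminal is nullable iff some alternative derives ε (directly, or every symbol in it is nullable)
Nullable: {A, B}


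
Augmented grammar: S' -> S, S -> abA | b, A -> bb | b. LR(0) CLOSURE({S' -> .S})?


Start: S' -> .S
For each item with dot before a nonterminal B, add B -> .γ for every B-production
Closure: [S' -> .S, S -> .abA, S -> .b]


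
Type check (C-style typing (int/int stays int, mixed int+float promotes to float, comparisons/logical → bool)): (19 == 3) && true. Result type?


Operand types: bool && bool
Rule: logical operators take bool operands and yield bool
Result type: bool


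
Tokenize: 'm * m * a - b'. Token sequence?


Scan left to right, longest-match per lexeme
Tokens: ID(m), OP(*), ID(m), OP(*), ID(a), OP(-), ID(b)


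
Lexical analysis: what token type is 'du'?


Pattern: letter/underscore followed by alphanumerics, not a keyword
Type: IDENTIFIER


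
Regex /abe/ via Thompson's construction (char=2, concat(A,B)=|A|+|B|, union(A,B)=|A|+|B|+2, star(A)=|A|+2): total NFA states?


Syntax tree has 3 char leaf(s), 0 union(s), 0 star(s)
chars contribute 3×2 = 6; each union adds +2; each star adds +2
Total: 6 + 0 + 0 = 6 states


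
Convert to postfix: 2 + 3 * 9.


* has higher precedence, evaluate 3*9 first
Postfix: 2 3 9 * +


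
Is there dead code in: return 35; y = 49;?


statement follows a return and is unreachable
Dead: 'y = 49'


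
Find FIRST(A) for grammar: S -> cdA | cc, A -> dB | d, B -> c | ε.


Per alternative of A: FIRST(dB) = {d}; FIRST(d) = {d}
FIRST(A) = {d}


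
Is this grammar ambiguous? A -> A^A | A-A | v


'v^v-v' has two parse trees (no precedence encoded between ^ and -)
Ambiguous


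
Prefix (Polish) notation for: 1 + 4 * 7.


'*' binds tighter: tree is (+ 1 (* 4 7))
Prefix: + 1 * 4 7


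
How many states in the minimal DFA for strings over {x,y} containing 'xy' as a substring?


KMP-style automaton: 2 progress states + 1 absorbing accept = 3
Minimal DFA: 3 states


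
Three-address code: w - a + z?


Break into single-operator statements:
t1 = w - a
t2 = t1 + z


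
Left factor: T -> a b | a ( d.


Common prefix: 'a'
Factored: T -> a T', T' -> b | ( d


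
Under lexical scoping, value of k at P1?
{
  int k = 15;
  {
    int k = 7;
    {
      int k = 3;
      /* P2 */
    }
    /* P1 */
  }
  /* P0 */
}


k declared in the same block as P1
k = 7


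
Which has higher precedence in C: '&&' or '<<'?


'<<' is shift (level 8); '&&' is logical AND (level 2)
Higher level binds tighter
'<<' has higher precedence than '&&'


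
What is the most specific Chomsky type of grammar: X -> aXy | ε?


Single nonterminal LHS, but a^n y^n is not regular
Classification: Type 2 (Context-Free)


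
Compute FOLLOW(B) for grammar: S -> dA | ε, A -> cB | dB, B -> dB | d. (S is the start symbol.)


$ ∈ FOLLOW(S). For each A -> αBβ: add FIRST(β)\{ε} to FOLLOW(B); if β nullable, add FOLLOW(A).
FOLLOW(B) = {$}


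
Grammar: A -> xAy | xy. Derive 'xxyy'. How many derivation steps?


Derivation: A => xAy => xxyy
Steps: 2


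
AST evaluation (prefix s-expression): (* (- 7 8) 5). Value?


Evaluate inner: (- 7 8) = -1
Evaluate root: (* -1 5) = -5
Result: -5


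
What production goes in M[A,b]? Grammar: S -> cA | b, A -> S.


For [A, b]: 'b' ∈ FIRST(S)
Entry: A -> S


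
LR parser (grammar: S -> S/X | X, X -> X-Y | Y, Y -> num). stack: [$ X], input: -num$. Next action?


shift '-' to continue X -> X-Y
Action: shift


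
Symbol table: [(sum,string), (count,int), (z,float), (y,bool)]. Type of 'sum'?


Lookup 'sum' → type string


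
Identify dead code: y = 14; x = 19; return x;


y is assigned but never read
Dead: 'y = 14'


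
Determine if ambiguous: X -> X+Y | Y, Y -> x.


precedence layered via separate nonterminal Y: deterministic
Unambiguous


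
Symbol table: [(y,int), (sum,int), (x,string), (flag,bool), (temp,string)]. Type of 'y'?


Lookup 'y' → type int


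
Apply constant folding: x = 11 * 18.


11 * 18 = 198 at compile time
Optimized: x = 198


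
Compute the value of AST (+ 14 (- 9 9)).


Evaluate inner: (- 9 9) = 0
Evaluate root: (+ 14 0) = 14
Result: 14


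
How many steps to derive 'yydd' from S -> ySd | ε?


Derivation: S => ySd => yySdd => yydd
Steps: 3


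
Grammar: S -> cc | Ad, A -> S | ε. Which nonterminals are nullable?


A nonterminal is nullable iff some alternative derives ε (directly, or every symbol in it is nullable)
Nullable: {A}


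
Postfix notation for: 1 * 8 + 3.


Left to right (same or higher precedence on left)
Postfix: 1 8 * 3 +


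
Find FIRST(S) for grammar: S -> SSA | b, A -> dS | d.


Per alternative of S: FIRST(SSA) = {b}; FIRST(b) = {b}
FIRST(S) = {b}


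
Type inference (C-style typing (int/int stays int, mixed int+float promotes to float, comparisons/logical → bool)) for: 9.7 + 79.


Operand types: float + int
Rule: mixed int/float promotes to float; int/int stays int
Result type: float


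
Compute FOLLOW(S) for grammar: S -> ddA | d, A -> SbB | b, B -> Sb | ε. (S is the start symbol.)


$ ∈ FOLLOW(S). For each A -> αBβ: add FIRST(β)\{ε} to FOLLOW(B); if β nullable, add FOLLOW(A).
FOLLOW(S) = {$, b}


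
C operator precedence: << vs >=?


'<<' is shift (level 8); '>=' is relational (level 7)
Higher level binds tighter
'<<' has higher precedence than '>='


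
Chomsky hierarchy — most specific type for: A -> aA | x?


Right-linear: every RHS is a terminal or a terminal followed by one nonterminal
Classification: Type 3 (Regular)


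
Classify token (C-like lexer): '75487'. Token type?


Pattern: digits only
Type: INTEGER_LITERAL


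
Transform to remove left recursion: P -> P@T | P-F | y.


Left-recursive alternatives: P@T, P-F; non-recursive: y
Introduce P': P -> yP', P' -> @TP' | -FP' | ε


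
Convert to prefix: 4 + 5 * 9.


'*' binds tighter: tree is (+ 4 (* 5 9))
Prefix: + 4 * 5 9


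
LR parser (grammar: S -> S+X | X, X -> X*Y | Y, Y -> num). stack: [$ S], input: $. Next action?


start symbol S on stack, input exhausted
Action: accept


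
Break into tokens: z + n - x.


Scan left to right, longest-match per lexeme
Tokens: ID(z), OP(+), ID(n), OP(-), ID(x)


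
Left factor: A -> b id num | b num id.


Common prefix: 'b'
Factored: A -> b A', A' -> id num | num id


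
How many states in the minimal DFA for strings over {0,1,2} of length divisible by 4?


Track length mod 4: states 0..3, accept at 0
Minimal DFA: 4 states


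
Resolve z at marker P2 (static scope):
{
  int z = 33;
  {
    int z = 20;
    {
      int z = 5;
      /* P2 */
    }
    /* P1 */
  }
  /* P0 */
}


z declared in the same block as P2
z = 5


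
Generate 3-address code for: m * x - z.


Break into single-operator statements:
t1 = m * x
t2 = t1 - z


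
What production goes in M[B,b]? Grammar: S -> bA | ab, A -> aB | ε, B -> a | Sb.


For [B, b]: 'b' ∈ FIRST(Sb)
Entry: B -> Sb


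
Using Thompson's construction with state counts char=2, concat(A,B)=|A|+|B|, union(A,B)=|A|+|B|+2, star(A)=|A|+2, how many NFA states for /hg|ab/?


Syntax tree has 4 char leaf(s), 1 union(s), 0 star(s)
chars contribute 4×2 = 8; each union adds +2; each star adds +2
Total: 8 + 2 + 0 = 10 states


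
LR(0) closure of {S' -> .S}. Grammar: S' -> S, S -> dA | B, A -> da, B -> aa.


Start: S' -> .S
For each item with dot before a nonterminal B, add B -> .γ for every B-production
Closure: [S' -> .S, S -> .dA, S -> .B, B -> .aa]


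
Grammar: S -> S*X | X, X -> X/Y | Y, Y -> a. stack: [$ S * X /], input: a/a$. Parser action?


no handle; shift 'a'
Action: shift


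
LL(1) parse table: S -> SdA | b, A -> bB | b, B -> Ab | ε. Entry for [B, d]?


For [B, d]: ε is nullable and 'd' ∈ FOLLOW(B)
Entry: B -> ε
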